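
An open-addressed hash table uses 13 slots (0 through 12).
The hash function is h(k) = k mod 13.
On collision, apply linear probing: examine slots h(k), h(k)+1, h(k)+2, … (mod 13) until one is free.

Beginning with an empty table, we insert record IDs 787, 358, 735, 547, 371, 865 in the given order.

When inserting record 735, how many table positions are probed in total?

3

787: h=7 => slot 7
358: h=7, probe 7,8 => slot 8
735: h=7, probe 7,8,9 => slot 9
547: h=1 => slot 1
371: h=7, probe 7,8,9,10 => slot 10
865: h=7, probe 7,8,9,10,11 => slot 11
Table: [∅, 547, ∅, ∅, ∅, ∅, ∅, 787, 358, 735, 371, 865, ∅]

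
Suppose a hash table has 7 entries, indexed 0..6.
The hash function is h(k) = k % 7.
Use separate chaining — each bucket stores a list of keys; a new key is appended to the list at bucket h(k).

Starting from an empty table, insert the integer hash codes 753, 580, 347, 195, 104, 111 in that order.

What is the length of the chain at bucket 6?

Insert 753: h=4, bucket 4 empty -> new chain.
Insert 580: h=6, bucket 6 empty -> new chain.
Insert 347: h=4, bucket 4 nonempty -> append to chain.
Insert 195: h=6, bucket 6 nonempty -> append to chain.
Insert 104: h=6, bucket 6 nonempty -> append to chain.
Insert 111: h=6, bucket 6 nonempty -> append to chain.
Final buckets:
0: -
1: -
2: -
3: -
4: 753 -> 347
5: -
6: 580 -> 195 -> 104 -> 111

4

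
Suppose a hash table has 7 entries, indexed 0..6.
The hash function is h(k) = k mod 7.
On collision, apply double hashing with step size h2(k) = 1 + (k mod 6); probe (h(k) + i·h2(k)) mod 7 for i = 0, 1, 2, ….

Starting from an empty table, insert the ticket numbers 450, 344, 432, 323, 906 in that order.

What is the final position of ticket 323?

0

Insert 450: h=2, slot 2 empty → index 2.
Insert 344: h=1, slot 1 empty → index 1.
Insert 432: h=5, slot 5 empty → index 5.
Insert 323: h=1, h2=6, slot 1 occupied → index 0.
Insert 906: h=3, slot 3 empty → index 3.
Table: [323, 344, 450, 906, ∅, 432, ∅]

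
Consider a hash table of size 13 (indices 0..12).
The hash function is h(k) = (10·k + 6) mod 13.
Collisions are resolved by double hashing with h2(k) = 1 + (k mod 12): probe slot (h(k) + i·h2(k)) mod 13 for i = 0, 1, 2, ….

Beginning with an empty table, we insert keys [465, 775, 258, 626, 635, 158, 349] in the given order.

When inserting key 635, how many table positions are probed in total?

2

465: h=2 -> slot 2
775: h=8 -> slot 8
258: h=12 -> slot 12
626: h=0 -> slot 0
635: h=12, h2=12, probe 12,11 -> slot 11
158: h=0, h2=3, probe 0,3 -> slot 3
349: h=12, h2=2, probe 12,1 -> slot 1
Table: [626, 349, 465, 158, ∅, ∅, ∅, ∅, 775, ∅, ∅, 635, 258]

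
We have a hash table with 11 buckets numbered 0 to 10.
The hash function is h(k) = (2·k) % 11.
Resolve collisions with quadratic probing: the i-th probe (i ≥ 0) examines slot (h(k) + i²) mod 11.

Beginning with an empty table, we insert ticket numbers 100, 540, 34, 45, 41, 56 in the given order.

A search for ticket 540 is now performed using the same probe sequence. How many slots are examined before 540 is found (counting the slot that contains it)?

2

100: h=2 => slot 2
540: h=2, probe 2,3 => slot 3
34: h=2, probe 2,3,6 => slot 6
45: h=2, probe 2,3,6,0 => slot 0
41: h=5 => slot 5
56: h=2, probe 2,3,6,0,7 => slot 7
Table: [45, —, 100, 540, —, 41, 34, 56, —, —, —]
Lookup 540: h=2, probe 2,3 → found at 3.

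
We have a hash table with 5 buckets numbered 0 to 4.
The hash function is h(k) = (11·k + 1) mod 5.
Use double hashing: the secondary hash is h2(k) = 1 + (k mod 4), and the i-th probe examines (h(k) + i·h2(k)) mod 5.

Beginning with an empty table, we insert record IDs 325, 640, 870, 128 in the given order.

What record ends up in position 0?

128

325: h=1 -> slot 1
640: h=1, h2=1, probe 1,2 -> slot 2
870: h=1, h2=3, probe 1,4 -> slot 4
128: h=4, h2=1, probe 4,0 -> slot 0
Table: [128, 325, 640, -, 870]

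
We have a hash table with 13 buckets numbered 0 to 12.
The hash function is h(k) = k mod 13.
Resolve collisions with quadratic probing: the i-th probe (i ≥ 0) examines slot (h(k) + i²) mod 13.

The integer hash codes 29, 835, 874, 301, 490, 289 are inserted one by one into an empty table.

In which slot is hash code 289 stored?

29 hashes to 3; slot 3 is free => place at 3.
835 hashes to 3; 3 taken => place at 4.
874 hashes to 3; 3,4 taken => place at 7.
301 hashes to 2; slot 2 is free => place at 2.
490 hashes to 9; slot 9 is free => place at 9.
289 hashes to 3; 3,4,7 taken => place at 12.
Table: [_, _, 301, 29, 835, _, _, 874, _, 490, _, _, 289]

12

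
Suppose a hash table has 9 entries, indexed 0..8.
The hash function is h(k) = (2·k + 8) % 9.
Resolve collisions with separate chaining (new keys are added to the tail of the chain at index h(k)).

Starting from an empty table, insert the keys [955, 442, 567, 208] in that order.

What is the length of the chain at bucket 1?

Insert 955: h=1, bucket 1 empty → new chain.
Insert 442: h=1, bucket 1 nonempty → append to chain.
Insert 567: h=8, bucket 8 empty → new chain.
Insert 208: h=1, bucket 1 nonempty → append to chain.
Final buckets:
0: ∅
1: 955 -> 442 -> 208
2: ∅
3: ∅
4: ∅
5: ∅
6: ∅
7: ∅
8: 567

3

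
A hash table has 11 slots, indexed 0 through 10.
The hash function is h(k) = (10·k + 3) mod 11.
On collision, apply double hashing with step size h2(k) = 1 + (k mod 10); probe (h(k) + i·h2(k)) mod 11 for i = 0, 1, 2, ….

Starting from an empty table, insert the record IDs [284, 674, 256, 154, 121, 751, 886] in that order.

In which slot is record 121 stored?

284 hashes to 5; slot 5 is free => place at 5.
674 hashes to 0; slot 0 is free => place at 0.
256 hashes to 0, h2=7; 0 taken => place at 7.
154 hashes to 3; slot 3 is free => place at 3.
121 hashes to 3, h2=2; 3,5,7 taken => place at 9.
751 hashes to 0, h2=2; 0 taken => place at 2.
886 hashes to 8; slot 8 is free => place at 8.
Table: [674, ., 751, 154, ., 284, ., 256, 886, 121, .]

9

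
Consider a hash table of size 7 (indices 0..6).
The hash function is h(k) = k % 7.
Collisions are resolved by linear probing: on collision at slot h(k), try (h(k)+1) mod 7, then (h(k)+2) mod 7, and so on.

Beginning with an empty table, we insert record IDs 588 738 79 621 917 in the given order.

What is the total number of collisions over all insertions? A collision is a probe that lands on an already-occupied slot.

588: h=0 → slot 0
738: h=3 → slot 3
79: h=2 → slot 2
621: h=5 → slot 5
917: h=0, probe 0,1 → slot 1
Table: [588, 917, 79, 738, —, 621, —]

1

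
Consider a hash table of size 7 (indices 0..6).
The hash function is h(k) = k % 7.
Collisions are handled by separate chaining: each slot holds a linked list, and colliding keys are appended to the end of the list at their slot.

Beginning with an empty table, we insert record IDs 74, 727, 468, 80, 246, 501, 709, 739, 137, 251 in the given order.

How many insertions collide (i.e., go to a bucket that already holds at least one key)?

74 -> bucket 4
727 -> bucket 6
468 -> bucket 6 (collision)
80 -> bucket 3
246 -> bucket 1
501 -> bucket 4 (collision)
709 -> bucket 2
739 -> bucket 4 (collision)
137 -> bucket 4 (collision)
251 -> bucket 6 (collision)
Final buckets:
0: .
1: 246
2: 709
3: 80
4: 74 -> 501 -> 739 -> 137
5: .
6: 727 -> 468 -> 251

5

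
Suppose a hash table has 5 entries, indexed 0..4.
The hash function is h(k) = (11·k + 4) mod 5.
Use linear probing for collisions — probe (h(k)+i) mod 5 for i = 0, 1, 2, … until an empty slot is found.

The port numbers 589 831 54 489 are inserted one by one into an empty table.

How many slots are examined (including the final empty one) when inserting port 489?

589: h=3 → slot 3
831: h=0 → slot 0
54: h=3, probe 3,4 → slot 4
489: h=3, probe 3,4,0,1 → slot 1
Table: [831, 489, -, 589, 54]

4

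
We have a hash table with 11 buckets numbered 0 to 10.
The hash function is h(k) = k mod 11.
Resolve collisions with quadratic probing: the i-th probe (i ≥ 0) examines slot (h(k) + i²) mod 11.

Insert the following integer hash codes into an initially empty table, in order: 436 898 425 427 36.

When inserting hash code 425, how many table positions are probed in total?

Insert 436: h=7, slot 7 empty -> index 7.
Insert 898: h=7, slot 7 occupied -> index 8.
Insert 425: h=7, slots 7,8 occupied -> index 0.
Insert 427: h=9, slot 9 empty -> index 9.
Insert 36: h=3, slot 3 empty -> index 3.
Table: [425, ., ., 36, ., ., ., 436, 898, 427, .]

3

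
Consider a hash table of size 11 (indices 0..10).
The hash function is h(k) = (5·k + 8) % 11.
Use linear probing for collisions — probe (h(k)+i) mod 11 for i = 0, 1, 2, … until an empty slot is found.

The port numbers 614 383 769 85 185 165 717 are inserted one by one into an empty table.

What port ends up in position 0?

614 hashes to 9; slot 9 is free => place at 9.
383 hashes to 9; 9 taken => place at 10.
769 hashes to 3; slot 3 is free => place at 3.
85 hashes to 4; slot 4 is free => place at 4.
185 hashes to 9; 9,10 taken => place at 0.
165 hashes to 8; slot 8 is free => place at 8.
717 hashes to 7; slot 7 is free => place at 7.
Table: [185, ∅, ∅, 769, 85, ∅, ∅, 717, 165, 614, 383]

185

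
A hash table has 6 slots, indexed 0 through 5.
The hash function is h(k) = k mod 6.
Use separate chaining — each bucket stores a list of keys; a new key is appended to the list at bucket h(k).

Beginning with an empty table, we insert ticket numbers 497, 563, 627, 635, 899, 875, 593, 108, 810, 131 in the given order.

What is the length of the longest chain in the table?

7

497 → bucket 5
563 → bucket 5 (collision)
627 → bucket 3
635 → bucket 5 (collision)
899 → bucket 5 (collision)
875 → bucket 5 (collision)
593 → bucket 5 (collision)
108 → bucket 0
810 → bucket 0 (collision)
131 → bucket 5 (collision)
Final buckets:
0: 108 -> 810
1: _
2: _
3: 627
4: _
5: 497 -> 563 -> 635 -> 899 -> 875 -> 593 -> 131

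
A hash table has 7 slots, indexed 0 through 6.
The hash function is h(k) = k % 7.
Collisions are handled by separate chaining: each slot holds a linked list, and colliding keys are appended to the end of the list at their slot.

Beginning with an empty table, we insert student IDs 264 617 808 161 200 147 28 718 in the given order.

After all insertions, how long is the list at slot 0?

264 -> bucket 5
617 -> bucket 1
808 -> bucket 3
161 -> bucket 0
200 -> bucket 4
147 -> bucket 0 (collision)
28 -> bucket 0 (collision)
718 -> bucket 4 (collision)
Final buckets:
0: 161 -> 147 -> 28
1: 617
2: —
3: 808
4: 200 -> 718
5: 264
6: —

3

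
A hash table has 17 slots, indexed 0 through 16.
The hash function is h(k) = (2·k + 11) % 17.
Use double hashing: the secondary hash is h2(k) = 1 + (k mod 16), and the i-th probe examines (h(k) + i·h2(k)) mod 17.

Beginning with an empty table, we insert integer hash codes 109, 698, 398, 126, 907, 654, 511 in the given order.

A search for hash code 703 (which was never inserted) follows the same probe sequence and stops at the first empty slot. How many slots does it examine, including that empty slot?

109 hashes to 8; slot 8 is free => place at 8.
698 hashes to 13; slot 13 is free => place at 13.
398 hashes to 8, h2=15; 8 taken => place at 6.
126 hashes to 8, h2=15; 8,6 taken => place at 4.
907 hashes to 6, h2=12; 6 taken => place at 1.
654 hashes to 10; slot 10 is free => place at 10.
511 hashes to 13, h2=16; 13 taken => place at 12.
Table: [., 907, ., ., 126, ., 398, ., 109, ., 654, ., 511, 698, ., ., .]
Lookup 703: h=6, h2=16, probe 6,5 → slot 5 empty, not found.

2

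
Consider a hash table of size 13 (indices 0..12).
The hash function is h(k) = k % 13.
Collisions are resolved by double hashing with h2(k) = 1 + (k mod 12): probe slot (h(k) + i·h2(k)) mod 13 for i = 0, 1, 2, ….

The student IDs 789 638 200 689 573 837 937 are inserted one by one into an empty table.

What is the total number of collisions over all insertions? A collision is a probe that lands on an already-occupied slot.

3

789 hashes to 9; slot 9 is free -> place at 9.
638 hashes to 1; slot 1 is free -> place at 1.
200 hashes to 5; slot 5 is free -> place at 5.
689 hashes to 0; slot 0 is free -> place at 0.
573 hashes to 1, h2=10; 1 taken -> place at 11.
837 hashes to 5, h2=10; 5 taken -> place at 2.
937 hashes to 1, h2=2; 1 taken -> place at 3.
Table: [689, 638, 837, 937, ., 200, ., ., ., 789, ., 573, .]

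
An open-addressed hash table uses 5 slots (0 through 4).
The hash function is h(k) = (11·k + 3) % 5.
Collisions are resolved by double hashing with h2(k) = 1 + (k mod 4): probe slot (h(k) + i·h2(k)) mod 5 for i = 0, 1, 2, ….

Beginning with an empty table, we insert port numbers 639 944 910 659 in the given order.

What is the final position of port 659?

Insert 639: h=2, slot 2 empty -> index 2.
Insert 944: h=2, h2=1, slot 2 occupied -> index 3.
Insert 910: h=3, h2=3, slot 3 occupied -> index 1.
Insert 659: h=2, h2=4, slots 2,1 occupied -> index 0.
Table: [659, 910, 639, 944, —]

0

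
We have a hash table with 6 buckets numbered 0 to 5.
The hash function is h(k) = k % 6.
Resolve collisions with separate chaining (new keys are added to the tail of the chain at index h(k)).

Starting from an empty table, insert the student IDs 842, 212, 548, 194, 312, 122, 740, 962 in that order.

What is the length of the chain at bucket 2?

Insert 842: h=2, bucket 2 empty -> new chain.
Insert 212: h=2, bucket 2 nonempty -> append to chain.
Insert 548: h=2, bucket 2 nonempty -> append to chain.
Insert 194: h=2, bucket 2 nonempty -> append to chain.
Insert 312: h=0, bucket 0 empty -> new chain.
Insert 122: h=2, bucket 2 nonempty -> append to chain.
Insert 740: h=2, bucket 2 nonempty -> append to chain.
Insert 962: h=2, bucket 2 nonempty -> append to chain.
Final buckets:
0: 312
1: .
2: 842 -> 212 -> 548 -> 194 -> 122 -> 740 -> 962
3: .
4: .
5: .

7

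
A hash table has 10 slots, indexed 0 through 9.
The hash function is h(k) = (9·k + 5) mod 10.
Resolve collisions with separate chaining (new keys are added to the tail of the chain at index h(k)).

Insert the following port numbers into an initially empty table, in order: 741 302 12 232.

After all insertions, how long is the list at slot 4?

1

741 → bucket 4
302 → bucket 3
12 → bucket 3 (collision)
232 → bucket 3 (collision)
Final buckets:
0: ∅
1: ∅
2: ∅
3: 302 -> 12 -> 232
4: 741
5: ∅
6: ∅
7: ∅
8: ∅
9: ∅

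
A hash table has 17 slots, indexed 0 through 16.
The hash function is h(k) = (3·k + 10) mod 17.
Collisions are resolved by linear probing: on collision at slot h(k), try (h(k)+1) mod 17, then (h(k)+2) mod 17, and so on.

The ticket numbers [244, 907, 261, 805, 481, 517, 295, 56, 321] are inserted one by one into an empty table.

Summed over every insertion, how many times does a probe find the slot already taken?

13

244: h=11 => slot 11
907: h=11, probe 11,12 => slot 12
261: h=11, probe 11,12,13 => slot 13
805: h=11, probe 11,12,13,14 => slot 14
481: h=8 => slot 8
517: h=14, probe 14,15 => slot 15
295: h=11, probe 11,12,13,14,15,16 => slot 16
56: h=8, probe 8,9 => slot 9
321: h=4 => slot 4
Table: [-, -, -, -, 321, -, -, -, 481, 56, -, 244, 907, 261, 805, 517, 295]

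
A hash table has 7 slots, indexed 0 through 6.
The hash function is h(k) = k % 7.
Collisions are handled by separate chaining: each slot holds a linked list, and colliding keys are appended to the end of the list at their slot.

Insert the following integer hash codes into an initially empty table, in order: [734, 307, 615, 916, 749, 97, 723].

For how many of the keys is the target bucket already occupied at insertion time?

4

734 → bucket 6
307 → bucket 6 (collision)
615 → bucket 6 (collision)
916 → bucket 6 (collision)
749 → bucket 0
97 → bucket 6 (collision)
723 → bucket 2
Final buckets:
0: 749
1: -
2: 723
3: -
4: -
5: -
6: 734 -> 307 -> 615 -> 916 -> 97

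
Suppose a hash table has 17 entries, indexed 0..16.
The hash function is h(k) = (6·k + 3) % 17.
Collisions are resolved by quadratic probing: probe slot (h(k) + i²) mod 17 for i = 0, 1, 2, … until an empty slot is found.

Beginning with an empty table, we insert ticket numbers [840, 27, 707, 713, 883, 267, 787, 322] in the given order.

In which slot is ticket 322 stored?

840: h=11 → slot 11
27: h=12 → slot 12
707: h=12, probe 12,13 → slot 13
713: h=14 → slot 14
883: h=14, probe 14,15 → slot 15
267: h=7 → slot 7
787: h=16 → slot 16
322: h=14, probe 14,15,1 → slot 1
Table: [—, 322, —, —, —, —, —, 267, —, —, —, 840, 27, 707, 713, 883, 787]

1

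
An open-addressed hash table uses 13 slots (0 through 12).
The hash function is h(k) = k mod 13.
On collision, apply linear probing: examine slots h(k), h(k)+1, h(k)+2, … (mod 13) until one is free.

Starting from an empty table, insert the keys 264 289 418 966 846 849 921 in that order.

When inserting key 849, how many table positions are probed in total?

264: h=4 → slot 4
289: h=3 → slot 3
418: h=2 → slot 2
966: h=4, probe 4,5 → slot 5
846: h=1 → slot 1
849: h=4, probe 4,5,6 → slot 6
921: h=11 → slot 11
Table: [., 846, 418, 289, 264, 966, 849, ., ., ., ., 921, .]

3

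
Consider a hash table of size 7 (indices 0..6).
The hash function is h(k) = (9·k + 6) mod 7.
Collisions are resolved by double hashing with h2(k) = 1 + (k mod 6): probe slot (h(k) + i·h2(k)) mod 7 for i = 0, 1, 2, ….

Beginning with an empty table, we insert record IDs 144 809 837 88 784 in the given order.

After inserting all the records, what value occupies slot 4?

837

Insert 144: h=0, slot 0 empty -> index 0.
Insert 809: h=0, h2=6, slot 0 occupied -> index 6.
Insert 837: h=0, h2=4, slot 0 occupied -> index 4.
Insert 88: h=0, h2=5, slot 0 occupied -> index 5.
Insert 784: h=6, h2=5, slots 6,4 occupied -> index 2.
Table: [144, _, 784, _, 837, 88, 809]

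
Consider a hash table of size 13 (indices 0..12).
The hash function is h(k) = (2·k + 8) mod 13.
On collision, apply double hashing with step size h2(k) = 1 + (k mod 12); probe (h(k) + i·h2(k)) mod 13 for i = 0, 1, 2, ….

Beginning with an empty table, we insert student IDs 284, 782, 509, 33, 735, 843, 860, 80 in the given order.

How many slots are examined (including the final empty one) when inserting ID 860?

7

284 hashes to 4; slot 4 is free → place at 4.
782 hashes to 12; slot 12 is free → place at 12.
509 hashes to 12, h2=6; 12 taken → place at 5.
33 hashes to 9; slot 9 is free → place at 9.
735 hashes to 9, h2=4; 9 taken → place at 0.
843 hashes to 4, h2=4; 4 taken → place at 8.
860 hashes to 12, h2=9; 12,8,4,0,9,5 taken → place at 1.
80 hashes to 12, h2=9; 12,8,4,0,9,5,1 taken → place at 10.
Table: [735, 860, ., ., 284, 509, ., ., 843, 33, 80, ., 782]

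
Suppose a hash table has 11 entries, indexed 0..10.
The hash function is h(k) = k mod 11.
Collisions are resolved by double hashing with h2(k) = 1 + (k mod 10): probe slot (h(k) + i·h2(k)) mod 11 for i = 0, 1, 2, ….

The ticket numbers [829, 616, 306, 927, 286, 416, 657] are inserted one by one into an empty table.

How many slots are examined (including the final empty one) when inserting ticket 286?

2

829 hashes to 4; slot 4 is free → place at 4.
616 hashes to 0; slot 0 is free → place at 0.
306 hashes to 9; slot 9 is free → place at 9.
927 hashes to 3; slot 3 is free → place at 3.
286 hashes to 0, h2=7; 0 taken → place at 7.
416 hashes to 9, h2=7; 9 taken → place at 5.
657 hashes to 8; slot 8 is free → place at 8.
Table: [616, _, _, 927, 829, 416, _, 286, 657, 306, _]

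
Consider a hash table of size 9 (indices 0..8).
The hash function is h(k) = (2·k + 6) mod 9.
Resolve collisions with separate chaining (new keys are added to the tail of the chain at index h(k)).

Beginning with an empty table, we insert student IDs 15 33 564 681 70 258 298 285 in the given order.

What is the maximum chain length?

6

Insert 15: h=0, bucket 0 empty → new chain.
Insert 33: h=0, bucket 0 nonempty → append to chain.
Insert 564: h=0, bucket 0 nonempty → append to chain.
Insert 681: h=0, bucket 0 nonempty → append to chain.
Insert 70: h=2, bucket 2 empty → new chain.
Insert 258: h=0, bucket 0 nonempty → append to chain.
Insert 298: h=8, bucket 8 empty → new chain.
Insert 285: h=0, bucket 0 nonempty → append to chain.
Final buckets:
0: 15 -> 33 -> 564 -> 681 -> 258 -> 285
1: ∅
2: 70
3: ∅
4: ∅
5: ∅
6: ∅
7: ∅
8: 298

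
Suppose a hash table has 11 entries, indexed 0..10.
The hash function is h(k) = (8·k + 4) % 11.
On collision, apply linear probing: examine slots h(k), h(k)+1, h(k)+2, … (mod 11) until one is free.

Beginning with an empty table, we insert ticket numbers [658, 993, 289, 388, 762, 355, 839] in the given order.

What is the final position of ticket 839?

1

658: h=10 => slot 10
993: h=6 => slot 6
289: h=6, probe 6,7 => slot 7
388: h=6, probe 6,7,8 => slot 8
762: h=6, probe 6,7,8,9 => slot 9
355: h=6, probe 6,7,8,9,10,0 => slot 0
839: h=6, probe 6,7,8,9,10,0,1 => slot 1
Table: [355, 839, —, —, —, —, 993, 289, 388, 762, 658]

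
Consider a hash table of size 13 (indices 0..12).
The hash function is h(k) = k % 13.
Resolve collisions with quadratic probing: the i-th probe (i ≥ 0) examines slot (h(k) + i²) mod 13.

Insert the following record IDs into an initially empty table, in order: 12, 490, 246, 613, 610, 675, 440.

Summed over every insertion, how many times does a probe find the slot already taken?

12: h=12 → slot 12
490: h=9 → slot 9
246: h=12, probe 12,0 → slot 0
613: h=2 → slot 2
610: h=12, probe 12,0,3 → slot 3
675: h=12, probe 12,0,3,8 → slot 8
440: h=11 → slot 11
Table: [246, -, 613, 610, -, -, -, -, 675, 490, -, 440, 12]

6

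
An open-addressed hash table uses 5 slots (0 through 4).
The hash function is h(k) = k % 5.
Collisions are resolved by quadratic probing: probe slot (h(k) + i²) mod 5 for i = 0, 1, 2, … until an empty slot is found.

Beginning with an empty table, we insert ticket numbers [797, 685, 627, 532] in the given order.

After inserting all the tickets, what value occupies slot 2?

797

797 hashes to 2; slot 2 is free -> place at 2.
685 hashes to 0; slot 0 is free -> place at 0.
627 hashes to 2; 2 taken -> place at 3.
532 hashes to 2; 2,3 taken -> place at 1.
Table: [685, 532, 797, 627, ∅]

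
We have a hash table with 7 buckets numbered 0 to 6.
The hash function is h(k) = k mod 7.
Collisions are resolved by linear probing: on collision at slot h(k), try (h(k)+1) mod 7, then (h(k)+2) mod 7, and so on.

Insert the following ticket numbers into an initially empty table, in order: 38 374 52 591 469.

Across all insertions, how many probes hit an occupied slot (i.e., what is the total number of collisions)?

6

38: h=3 => slot 3
374: h=3, probe 3,4 => slot 4
52: h=3, probe 3,4,5 => slot 5
591: h=3, probe 3,4,5,6 => slot 6
469: h=0 => slot 0
Table: [469, —, —, 38, 374, 52, 591]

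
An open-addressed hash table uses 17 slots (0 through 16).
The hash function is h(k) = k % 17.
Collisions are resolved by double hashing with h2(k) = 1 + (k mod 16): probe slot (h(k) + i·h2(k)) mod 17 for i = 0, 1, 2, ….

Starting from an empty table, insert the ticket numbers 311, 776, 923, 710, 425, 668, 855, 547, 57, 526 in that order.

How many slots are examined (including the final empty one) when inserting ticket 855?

311: h=5 => slot 5
776: h=11 => slot 11
923: h=5, h2=12, probe 5,0 => slot 0
710: h=13 => slot 13
425: h=0, h2=10, probe 0,10 => slot 10
668: h=5, h2=13, probe 5,1 => slot 1
855: h=5, h2=8, probe 5,13,4 => slot 4
547: h=3 => slot 3
57: h=6 => slot 6
526: h=16 => slot 16
Table: [923, 668, ., 547, 855, 311, 57, ., ., ., 425, 776, ., 710, ., ., 526]

3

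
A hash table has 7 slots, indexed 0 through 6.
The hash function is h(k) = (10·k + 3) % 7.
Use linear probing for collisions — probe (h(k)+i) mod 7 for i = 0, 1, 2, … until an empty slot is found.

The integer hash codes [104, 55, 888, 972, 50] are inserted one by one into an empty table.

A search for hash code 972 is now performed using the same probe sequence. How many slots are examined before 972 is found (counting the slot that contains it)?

Insert 104: h=0, slot 0 empty → index 0.
Insert 55: h=0, slot 0 occupied → index 1.
Insert 888: h=0, slots 0,1 occupied → index 2.
Insert 972: h=0, slots 0,1,2 occupied → index 3.
Insert 50: h=6, slot 6 empty → index 6.
Table: [104, 55, 888, 972, _, _, 50]
Lookup 972: h=0, probe 0,1,2,3 → found at 3.

4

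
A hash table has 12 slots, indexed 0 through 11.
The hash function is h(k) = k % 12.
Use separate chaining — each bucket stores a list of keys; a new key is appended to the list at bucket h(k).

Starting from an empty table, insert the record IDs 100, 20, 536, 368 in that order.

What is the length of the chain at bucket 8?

Insert 100: h=4, bucket 4 empty → new chain.
Insert 20: h=8, bucket 8 empty → new chain.
Insert 536: h=8, bucket 8 nonempty → append to chain.
Insert 368: h=8, bucket 8 nonempty → append to chain.
Final buckets:
0: —
1: —
2: —
3: —
4: 100
5: —
6: —
7: —
8: 20 -> 536 -> 368
9: —
10: —
11: —

3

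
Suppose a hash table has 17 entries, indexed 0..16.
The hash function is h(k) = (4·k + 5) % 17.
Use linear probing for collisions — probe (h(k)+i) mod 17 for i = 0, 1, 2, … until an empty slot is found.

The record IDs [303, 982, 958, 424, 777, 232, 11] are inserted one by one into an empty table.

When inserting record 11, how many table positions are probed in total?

Insert 303: h=10, slot 10 empty → index 10.
Insert 982: h=6, slot 6 empty → index 6.
Insert 958: h=12, slot 12 empty → index 12.
Insert 424: h=1, slot 1 empty → index 1.
Insert 777: h=2, slot 2 empty → index 2.
Insert 232: h=15, slot 15 empty → index 15.
Insert 11: h=15, slot 15 occupied → index 16.
Table: [_, 424, 777, _, _, _, 982, _, _, _, 303, _, 958, _, _, 232, 11]

2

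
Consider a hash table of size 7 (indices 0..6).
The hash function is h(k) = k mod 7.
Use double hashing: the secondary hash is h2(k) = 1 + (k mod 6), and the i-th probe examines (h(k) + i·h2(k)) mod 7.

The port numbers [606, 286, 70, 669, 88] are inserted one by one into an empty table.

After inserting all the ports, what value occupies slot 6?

606: h=4 → slot 4
286: h=6 → slot 6
70: h=0 → slot 0
669: h=4, h2=4, probe 4,1 → slot 1
88: h=4, h2=5, probe 4,2 → slot 2
Table: [70, 669, 88, -, 606, -, 286]

286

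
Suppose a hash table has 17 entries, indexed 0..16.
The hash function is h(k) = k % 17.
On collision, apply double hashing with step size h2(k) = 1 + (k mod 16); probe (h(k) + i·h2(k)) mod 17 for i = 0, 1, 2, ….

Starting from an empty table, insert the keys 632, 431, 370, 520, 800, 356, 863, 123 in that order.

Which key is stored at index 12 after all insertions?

632 hashes to 3; slot 3 is free → place at 3.
431 hashes to 6; slot 6 is free → place at 6.
370 hashes to 13; slot 13 is free → place at 13.
520 hashes to 10; slot 10 is free → place at 10.
800 hashes to 1; slot 1 is free → place at 1.
356 hashes to 16; slot 16 is free → place at 16.
863 hashes to 13, h2=16; 13 taken → place at 12.
123 hashes to 4; slot 4 is free → place at 4.
Table: [., 800, ., 632, 123, ., 431, ., ., ., 520, ., 863, 370, ., ., 356]

863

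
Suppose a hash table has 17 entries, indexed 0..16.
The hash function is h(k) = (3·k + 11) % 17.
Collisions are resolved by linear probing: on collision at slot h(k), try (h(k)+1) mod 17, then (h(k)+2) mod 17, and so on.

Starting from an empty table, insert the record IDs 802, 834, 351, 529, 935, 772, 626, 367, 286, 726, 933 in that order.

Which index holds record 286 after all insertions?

Insert 802: h=3, slot 3 empty -> index 3.
Insert 834: h=14, slot 14 empty -> index 14.
Insert 351: h=10, slot 10 empty -> index 10.
Insert 529: h=0, slot 0 empty -> index 0.
Insert 935: h=11, slot 11 empty -> index 11.
Insert 772: h=15, slot 15 empty -> index 15.
Insert 626: h=2, slot 2 empty -> index 2.
Insert 367: h=7, slot 7 empty -> index 7.
Insert 286: h=2, slots 2,3 occupied -> index 4.
Insert 726: h=13, slot 13 empty -> index 13.
Insert 933: h=5, slot 5 empty -> index 5.
Table: [529, ∅, 626, 802, 286, 933, ∅, 367, ∅, ∅, 351, 935, ∅, 726, 834, 772, ∅]

4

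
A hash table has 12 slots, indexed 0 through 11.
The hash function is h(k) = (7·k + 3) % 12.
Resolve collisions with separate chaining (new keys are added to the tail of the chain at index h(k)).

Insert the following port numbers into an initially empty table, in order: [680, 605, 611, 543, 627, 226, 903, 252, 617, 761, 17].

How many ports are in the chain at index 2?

Insert 680: h=11, bucket 11 empty → new chain.
Insert 605: h=2, bucket 2 empty → new chain.
Insert 611: h=8, bucket 8 empty → new chain.
Insert 543: h=0, bucket 0 empty → new chain.
Insert 627: h=0, bucket 0 nonempty → append to chain.
Insert 226: h=1, bucket 1 empty → new chain.
Insert 903: h=0, bucket 0 nonempty → append to chain.
Insert 252: h=3, bucket 3 empty → new chain.
Insert 617: h=2, bucket 2 nonempty → append to chain.
Insert 761: h=2, bucket 2 nonempty → append to chain.
Insert 17: h=2, bucket 2 nonempty → append to chain.
Final buckets:
0: 543 -> 627 -> 903
1: 226
2: 605 -> 617 -> 761 -> 17
3: 252
4: _
5: _
6: _
7: _
8: 611
9: _
10: _
11: 680

4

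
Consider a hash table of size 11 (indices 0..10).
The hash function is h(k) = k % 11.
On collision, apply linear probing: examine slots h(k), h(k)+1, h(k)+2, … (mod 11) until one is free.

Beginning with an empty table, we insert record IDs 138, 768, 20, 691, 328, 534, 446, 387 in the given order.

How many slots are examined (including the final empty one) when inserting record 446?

3

138 hashes to 6; slot 6 is free -> place at 6.
768 hashes to 9; slot 9 is free -> place at 9.
20 hashes to 9; 9 taken -> place at 10.
691 hashes to 9; 9,10 taken -> place at 0.
328 hashes to 9; 9,10,0 taken -> place at 1.
534 hashes to 6; 6 taken -> place at 7.
446 hashes to 6; 6,7 taken -> place at 8.
387 hashes to 2; slot 2 is free -> place at 2.
Table: [691, 328, 387, -, -, -, 138, 534, 446, 768, 20]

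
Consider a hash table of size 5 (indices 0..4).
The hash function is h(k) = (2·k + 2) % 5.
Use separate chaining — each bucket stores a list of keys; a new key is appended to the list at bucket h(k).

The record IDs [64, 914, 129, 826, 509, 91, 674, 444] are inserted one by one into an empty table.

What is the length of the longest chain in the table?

6

64 -> bucket 0
914 -> bucket 0 (collision)
129 -> bucket 0 (collision)
826 -> bucket 4
509 -> bucket 0 (collision)
91 -> bucket 4 (collision)
674 -> bucket 0 (collision)
444 -> bucket 0 (collision)
Final buckets:
0: 64 -> 914 -> 129 -> 509 -> 674 -> 444
1: _
2: _
3: _
4: 826 -> 91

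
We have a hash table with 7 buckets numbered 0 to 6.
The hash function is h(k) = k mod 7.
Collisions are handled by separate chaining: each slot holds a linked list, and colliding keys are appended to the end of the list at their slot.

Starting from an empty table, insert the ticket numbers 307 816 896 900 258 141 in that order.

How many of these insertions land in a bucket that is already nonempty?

2

307 -> bucket 6
816 -> bucket 4
896 -> bucket 0
900 -> bucket 4 (collision)
258 -> bucket 6 (collision)
141 -> bucket 1
Final buckets:
0: 896
1: 141
2: —
3: —
4: 816 -> 900
5: —
6: 307 -> 258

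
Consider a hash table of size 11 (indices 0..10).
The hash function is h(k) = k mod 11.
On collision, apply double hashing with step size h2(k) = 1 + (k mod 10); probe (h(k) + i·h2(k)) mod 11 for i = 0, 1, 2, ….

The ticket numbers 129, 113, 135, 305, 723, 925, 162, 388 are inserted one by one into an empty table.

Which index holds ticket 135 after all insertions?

9

129: h=8 -> slot 8
113: h=3 -> slot 3
135: h=3, h2=6, probe 3,9 -> slot 9
305: h=8, h2=6, probe 8,3,9,4 -> slot 4
723: h=8, h2=4, probe 8,1 -> slot 1
925: h=1, h2=6, probe 1,7 -> slot 7
162: h=8, h2=3, probe 8,0 -> slot 0
388: h=3, h2=9, probe 3,1,10 -> slot 10
Table: [162, 723, -, 113, 305, -, -, 925, 129, 135, 388]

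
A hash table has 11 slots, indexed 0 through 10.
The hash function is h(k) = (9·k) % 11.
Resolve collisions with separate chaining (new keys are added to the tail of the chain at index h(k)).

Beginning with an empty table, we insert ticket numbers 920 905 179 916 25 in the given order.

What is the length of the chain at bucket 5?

920 → bucket 8
905 → bucket 5
179 → bucket 5 (collision)
916 → bucket 5 (collision)
25 → bucket 5 (collision)
Final buckets:
0: -
1: -
2: -
3: -
4: -
5: 905 -> 179 -> 916 -> 25
6: -
7: -
8: 920
9: -
10: -

4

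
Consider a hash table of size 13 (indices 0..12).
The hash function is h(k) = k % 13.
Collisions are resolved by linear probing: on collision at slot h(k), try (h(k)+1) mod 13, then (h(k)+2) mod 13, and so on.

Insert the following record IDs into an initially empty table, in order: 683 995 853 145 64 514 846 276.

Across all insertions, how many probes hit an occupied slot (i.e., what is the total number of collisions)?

5

683 hashes to 7; slot 7 is free → place at 7.
995 hashes to 7; 7 taken → place at 8.
853 hashes to 8; 8 taken → place at 9.
145 hashes to 2; slot 2 is free → place at 2.
64 hashes to 12; slot 12 is free → place at 12.
514 hashes to 7; 7,8,9 taken → place at 10.
846 hashes to 1; slot 1 is free → place at 1.
276 hashes to 3; slot 3 is free → place at 3.
Table: [_, 846, 145, 276, _, _, _, 683, 995, 853, 514, _, 64]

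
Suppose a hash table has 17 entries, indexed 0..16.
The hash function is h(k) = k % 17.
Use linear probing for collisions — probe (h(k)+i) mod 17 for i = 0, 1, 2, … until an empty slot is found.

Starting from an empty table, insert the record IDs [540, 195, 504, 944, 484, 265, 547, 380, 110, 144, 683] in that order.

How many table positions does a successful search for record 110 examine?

7

540: h=13 -> slot 13
195: h=8 -> slot 8
504: h=11 -> slot 11
944: h=9 -> slot 9
484: h=8, probe 8,9,10 -> slot 10
265: h=10, probe 10,11,12 -> slot 12
547: h=3 -> slot 3
380: h=6 -> slot 6
110: h=8, probe 8,9,10,11,12,13,14 -> slot 14
144: h=8, probe 8,9,10,11,12,13,14,15 -> slot 15
683: h=3, probe 3,4 -> slot 4
Table: [., ., ., 547, 683, ., 380, ., 195, 944, 484, 504, 265, 540, 110, 144, .]
Lookup 110: h=8, probe 8,9,10,11,12,13,14 → found at 14.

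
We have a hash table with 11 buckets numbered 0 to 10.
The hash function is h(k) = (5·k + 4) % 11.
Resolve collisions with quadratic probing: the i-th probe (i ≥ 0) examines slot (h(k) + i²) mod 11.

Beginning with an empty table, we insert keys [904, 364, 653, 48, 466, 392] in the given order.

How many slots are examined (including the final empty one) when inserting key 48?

Insert 904: h=3, slot 3 empty => index 3.
Insert 364: h=9, slot 9 empty => index 9.
Insert 653: h=2, slot 2 empty => index 2.
Insert 48: h=2, slots 2,3 occupied => index 6.
Insert 466: h=2, slots 2,3,6 occupied => index 0.
Insert 392: h=6, slot 6 occupied => index 7.
Table: [466, _, 653, 904, _, _, 48, 392, _, 364, _]

3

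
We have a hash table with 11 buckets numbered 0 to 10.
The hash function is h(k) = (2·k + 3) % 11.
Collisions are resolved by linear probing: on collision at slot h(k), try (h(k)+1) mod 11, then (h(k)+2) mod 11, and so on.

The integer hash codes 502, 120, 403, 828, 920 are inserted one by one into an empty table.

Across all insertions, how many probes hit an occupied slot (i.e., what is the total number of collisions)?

3

502 hashes to 6; slot 6 is free → place at 6.
120 hashes to 1; slot 1 is free → place at 1.
403 hashes to 6; 6 taken → place at 7.
828 hashes to 9; slot 9 is free → place at 9.
920 hashes to 6; 6,7 taken → place at 8.
Table: [., 120, ., ., ., ., 502, 403, 920, 828, .]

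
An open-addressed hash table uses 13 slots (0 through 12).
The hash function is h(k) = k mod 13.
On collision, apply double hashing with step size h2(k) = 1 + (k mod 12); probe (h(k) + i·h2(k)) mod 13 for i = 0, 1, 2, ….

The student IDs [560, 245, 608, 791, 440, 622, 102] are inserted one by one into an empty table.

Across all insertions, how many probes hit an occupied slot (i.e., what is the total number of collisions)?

8

560: h=1 => slot 1
245: h=11 => slot 11
608: h=10 => slot 10
791: h=11, h2=12, probe 11,10,9 => slot 9
440: h=11, h2=9, probe 11,7 => slot 7
622: h=11, h2=11, probe 11,9,7,5 => slot 5
102: h=11, h2=7, probe 11,5,12 => slot 12
Table: [—, 560, —, —, —, 622, —, 440, —, 791, 608, 245, 102]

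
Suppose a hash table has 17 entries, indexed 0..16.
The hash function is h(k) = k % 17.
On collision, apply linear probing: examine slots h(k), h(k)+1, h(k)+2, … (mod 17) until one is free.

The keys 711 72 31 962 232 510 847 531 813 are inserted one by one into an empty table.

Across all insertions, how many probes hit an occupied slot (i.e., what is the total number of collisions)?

8

Insert 711: h=14, slot 14 empty => index 14.
Insert 72: h=4, slot 4 empty => index 4.
Insert 31: h=14, slot 14 occupied => index 15.
Insert 962: h=10, slot 10 empty => index 10.
Insert 232: h=11, slot 11 empty => index 11.
Insert 510: h=0, slot 0 empty => index 0.
Insert 847: h=14, slots 14,15 occupied => index 16.
Insert 531: h=4, slot 4 occupied => index 5.
Insert 813: h=14, slots 14,15,16,0 occupied => index 1.
Table: [510, 813, _, _, 72, 531, _, _, _, _, 962, 232, _, _, 711, 31, 847]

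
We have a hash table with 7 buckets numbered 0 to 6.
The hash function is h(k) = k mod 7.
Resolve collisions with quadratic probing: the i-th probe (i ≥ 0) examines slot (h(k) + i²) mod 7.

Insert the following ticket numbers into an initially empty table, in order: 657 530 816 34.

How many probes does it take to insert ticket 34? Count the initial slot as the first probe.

Insert 657: h=6, slot 6 empty → index 6.
Insert 530: h=5, slot 5 empty → index 5.
Insert 816: h=4, slot 4 empty → index 4.
Insert 34: h=6, slot 6 occupied → index 0.
Table: [34, ∅, ∅, ∅, 816, 530, 657]

2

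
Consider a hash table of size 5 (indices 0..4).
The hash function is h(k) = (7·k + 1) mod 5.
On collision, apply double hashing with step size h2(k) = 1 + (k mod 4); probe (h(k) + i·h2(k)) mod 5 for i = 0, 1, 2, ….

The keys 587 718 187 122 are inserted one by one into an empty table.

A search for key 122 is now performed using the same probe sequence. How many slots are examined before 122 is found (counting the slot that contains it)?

587: h=0 => slot 0
718: h=2 => slot 2
187: h=0, h2=4, probe 0,4 => slot 4
122: h=0, h2=3, probe 0,3 => slot 3
Table: [587, ., 718, 122, 187]
Lookup 122: h=0, h2=3, probe 0,3 → found at 3.

2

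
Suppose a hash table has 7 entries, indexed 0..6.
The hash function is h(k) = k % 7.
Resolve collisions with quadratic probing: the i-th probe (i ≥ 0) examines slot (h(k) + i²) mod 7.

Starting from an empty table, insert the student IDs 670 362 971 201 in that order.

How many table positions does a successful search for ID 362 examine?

670: h=5 → slot 5
362: h=5, probe 5,6 → slot 6
971: h=5, probe 5,6,2 → slot 2
201: h=5, probe 5,6,2,0 → slot 0
Table: [201, —, 971, —, —, 670, 362]
Lookup 362: h=5, probe 5,6 → found at 6.

2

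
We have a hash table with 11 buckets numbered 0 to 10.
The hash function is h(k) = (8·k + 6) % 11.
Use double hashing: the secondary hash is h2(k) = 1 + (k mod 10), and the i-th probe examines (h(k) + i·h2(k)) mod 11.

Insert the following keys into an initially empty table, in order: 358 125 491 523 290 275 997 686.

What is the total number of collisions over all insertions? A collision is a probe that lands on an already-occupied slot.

Insert 358: h=10, slot 10 empty -> index 10.
Insert 125: h=5, slot 5 empty -> index 5.
Insert 491: h=7, slot 7 empty -> index 7.
Insert 523: h=10, h2=4, slot 10 occupied -> index 3.
Insert 290: h=5, h2=1, slot 5 occupied -> index 6.
Insert 275: h=6, h2=6, slot 6 occupied -> index 1.
Insert 997: h=7, h2=8, slot 7 occupied -> index 4.
Insert 686: h=5, h2=7, slots 5,1 occupied -> index 8.
Table: [—, 275, —, 523, 997, 125, 290, 491, 686, —, 358]

6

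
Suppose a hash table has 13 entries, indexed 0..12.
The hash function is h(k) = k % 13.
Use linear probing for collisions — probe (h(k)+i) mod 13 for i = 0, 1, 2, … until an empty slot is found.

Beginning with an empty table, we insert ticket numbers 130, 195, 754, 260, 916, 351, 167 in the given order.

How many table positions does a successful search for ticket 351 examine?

5

Insert 130: h=0, slot 0 empty => index 0.
Insert 195: h=0, slot 0 occupied => index 1.
Insert 754: h=0, slots 0,1 occupied => index 2.
Insert 260: h=0, slots 0,1,2 occupied => index 3.
Insert 916: h=6, slot 6 empty => index 6.
Insert 351: h=0, slots 0,1,2,3 occupied => index 4.
Insert 167: h=11, slot 11 empty => index 11.
Table: [130, 195, 754, 260, 351, -, 916, -, -, -, -, 167, -]
Lookup 351: h=0, probe 0,1,2,3,4 → found at 4.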